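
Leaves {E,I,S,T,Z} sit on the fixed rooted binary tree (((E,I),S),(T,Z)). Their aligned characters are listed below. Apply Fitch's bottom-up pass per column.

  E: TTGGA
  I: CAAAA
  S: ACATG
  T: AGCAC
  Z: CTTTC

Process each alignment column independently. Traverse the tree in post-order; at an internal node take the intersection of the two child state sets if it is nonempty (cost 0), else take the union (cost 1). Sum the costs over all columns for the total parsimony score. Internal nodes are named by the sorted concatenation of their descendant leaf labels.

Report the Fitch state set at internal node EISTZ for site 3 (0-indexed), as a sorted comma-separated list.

EI@0: {T} ∪ {C} = {C,T} (union, +1)
EIS@0: {C,T} ∪ {A} = {A,C,T} (union, +1)
TZ@0: {A} ∪ {C} = {A,C} (union, +1)
EISTZ@0: {A,C,T} ∩ {A,C} = {A,C} (intersection, +0)
EI@1: {T} ∪ {A} = {A,T} (union, +1)
EIS@1: {A,T} ∪ {C} = {A,C,T} (union, +1)
TZ@1: {G} ∪ {T} = {G,T} (union, +1)
EISTZ@1: {A,C,T} ∩ {G,T} = {T} (intersection, +0)
EI@2: {G} ∪ {A} = {A,G} (union, +1)
EIS@2: {A,G} ∩ {A} = {A} (intersection, +0)
TZ@2: {C} ∪ {T} = {C,T} (union, +1)
EISTZ@2: {A} ∪ {C,T} = {A,C,T} (union, +1)
EI@3: {G} ∪ {A} = {A,G} (union, +1)
EIS@3: {A,G} ∪ {T} = {A,G,T} (union, +1)
TZ@3: {A} ∪ {T} = {A,T} (union, +1)
EISTZ@3: {A,G,T} ∩ {A,T} = {A,T} (intersection, +0)
EI@4: {A} ∩ {A} = {A} (intersection, +0)
EIS@4: {A} ∪ {G} = {A,G} (union, +1)
TZ@4: {C} ∩ {C} = {C} (intersection, +0)
EISTZ@4: {A,G} ∪ {C} = {A,C,G} (union, +1)
per-site changes: [3, 3, 3, 3, 2]; total = 14

A,T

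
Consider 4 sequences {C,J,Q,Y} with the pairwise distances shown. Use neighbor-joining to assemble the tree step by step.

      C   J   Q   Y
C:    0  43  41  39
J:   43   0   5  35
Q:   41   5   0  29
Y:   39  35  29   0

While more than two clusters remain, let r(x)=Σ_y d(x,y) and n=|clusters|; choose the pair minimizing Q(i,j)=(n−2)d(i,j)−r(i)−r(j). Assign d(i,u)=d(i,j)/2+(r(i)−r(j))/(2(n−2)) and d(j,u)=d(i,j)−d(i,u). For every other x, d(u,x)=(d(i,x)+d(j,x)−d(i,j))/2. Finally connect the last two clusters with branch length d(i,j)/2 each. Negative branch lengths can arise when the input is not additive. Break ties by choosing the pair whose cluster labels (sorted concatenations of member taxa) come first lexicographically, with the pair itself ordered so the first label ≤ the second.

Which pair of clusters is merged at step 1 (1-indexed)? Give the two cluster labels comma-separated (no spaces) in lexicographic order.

step 1: merge (C,Y) at d=39, Q=-148; branch lengths C→49/2, Y→29/2; new cluster CY
  updated: d(CY,J)=39/2, d(CY,Q)=31/2
step 2: merge (CY,J) at d=39/2, Q=-40; branch lengths CY→15, J→9/2; new cluster CJY
  updated: d(CJY,Q)=1/2
step 3: merge (CJY,Q) at d=1/2; branch lengths CJY→1/4, Q→1/4; new cluster CJQY
final tree: (((C:49/2,Y:29/2):15,J:9/2):1/4,Q:1/4)
total length: 59

C,Y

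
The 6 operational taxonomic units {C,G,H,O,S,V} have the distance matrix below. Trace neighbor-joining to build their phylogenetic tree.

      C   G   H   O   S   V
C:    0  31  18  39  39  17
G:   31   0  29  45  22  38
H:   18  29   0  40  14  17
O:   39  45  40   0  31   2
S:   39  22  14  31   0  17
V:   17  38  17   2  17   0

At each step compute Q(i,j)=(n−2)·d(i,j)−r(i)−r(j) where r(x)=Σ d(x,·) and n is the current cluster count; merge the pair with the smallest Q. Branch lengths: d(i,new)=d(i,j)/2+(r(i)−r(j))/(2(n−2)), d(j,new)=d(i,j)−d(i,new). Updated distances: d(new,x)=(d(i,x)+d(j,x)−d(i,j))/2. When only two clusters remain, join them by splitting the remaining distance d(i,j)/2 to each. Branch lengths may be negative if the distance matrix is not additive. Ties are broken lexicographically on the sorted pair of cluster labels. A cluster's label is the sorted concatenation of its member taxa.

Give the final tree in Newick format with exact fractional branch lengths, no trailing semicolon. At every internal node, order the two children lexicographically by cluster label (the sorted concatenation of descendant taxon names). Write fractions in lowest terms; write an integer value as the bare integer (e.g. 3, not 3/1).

1. join O+V (d=2, Q=-240) ⇒ OV; edges |O|=37/4, |V|=-29/4
  updated: d(C,OV)=27, d(G,OV)=81/2, d(H,OV)=55/2, d(OV,S)=23
2. join G+S (d=22, Q=-309/2) ⇒ GS; edges |G|=181/12, |S|=83/12
  updated: d(C,GS)=24, d(GS,H)=21/2, d(GS,OV)=83/4
3. join C+OV (d=27, Q=-361/4) ⇒ COV; edges |C|=191/16, |OV|=241/16
  updated: d(COV,GS)=71/8, d(COV,H)=37/4
4. join COV+GS (d=71/8, Q=-229/8) ⇒ CGOSV; edges |COV|=61/16, |GS|=81/16
  updated: d(CGOSV,H)=87/16
5. join CGOSV+H (d=87/16) ⇒ CGHOSV; edges |CGOSV|=87/32, |H|=87/32
final tree: (((C:191/16,(O:37/4,V:-29/4):241/16):61/16,(G:181/12,S:83/12):81/16):87/32,H:87/32)
total length: 1045/16

(((C:191/16,(O:37/4,V:-29/4):241/16):61/16,(G:181/12,S:83/12):81/16):87/32,H:87/32)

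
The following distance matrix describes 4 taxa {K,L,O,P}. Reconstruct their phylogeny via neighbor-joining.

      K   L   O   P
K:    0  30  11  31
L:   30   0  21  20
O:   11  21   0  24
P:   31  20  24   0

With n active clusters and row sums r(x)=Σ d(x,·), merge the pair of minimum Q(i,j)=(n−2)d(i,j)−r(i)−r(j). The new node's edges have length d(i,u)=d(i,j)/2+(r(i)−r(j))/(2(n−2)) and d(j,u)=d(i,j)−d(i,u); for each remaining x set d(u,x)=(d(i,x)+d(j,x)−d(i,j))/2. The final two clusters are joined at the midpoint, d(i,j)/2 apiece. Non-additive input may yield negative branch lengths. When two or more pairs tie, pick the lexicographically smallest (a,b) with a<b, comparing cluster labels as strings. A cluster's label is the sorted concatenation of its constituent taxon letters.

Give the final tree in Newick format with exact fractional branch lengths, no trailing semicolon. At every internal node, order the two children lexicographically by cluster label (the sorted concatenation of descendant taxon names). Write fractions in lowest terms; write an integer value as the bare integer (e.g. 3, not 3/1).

(((K:19/2,O:3/2):11,L:9):11/2,P:11/2)

step 1: merge (K,O) at d=11, Q=-106; branch lengths K→19/2, O→3/2; new cluster KO
  updated: d(KO,L)=20, d(KO,P)=22
step 2: merge (KO,L) at d=20, Q=-62; branch lengths KO→11, L→9; new cluster KLO
  updated: d(KLO,P)=11
step 3: merge (KLO,P) at d=11; branch lengths KLO→11/2, P→11/2; new cluster KLOP
final tree: (((K:19/2,O:3/2):11,L:9):11/2,P:11/2)
total length: 42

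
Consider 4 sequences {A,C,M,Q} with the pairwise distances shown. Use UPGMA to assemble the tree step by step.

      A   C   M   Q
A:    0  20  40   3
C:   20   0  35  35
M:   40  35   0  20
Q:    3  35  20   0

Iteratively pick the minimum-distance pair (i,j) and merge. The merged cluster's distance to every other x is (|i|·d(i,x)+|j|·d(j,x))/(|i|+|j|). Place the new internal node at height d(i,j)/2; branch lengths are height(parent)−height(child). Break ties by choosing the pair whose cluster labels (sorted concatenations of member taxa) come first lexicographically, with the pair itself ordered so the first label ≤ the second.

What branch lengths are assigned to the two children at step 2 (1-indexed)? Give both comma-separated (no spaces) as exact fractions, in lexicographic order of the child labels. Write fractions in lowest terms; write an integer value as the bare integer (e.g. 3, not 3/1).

49/4,55/4

iteration 1: select A,Q (d=3); attach at lengths (3/2, 3/2); label the merged cluster AQ
  updated: d(AQ,C)=55/2, d(AQ,M)=30
iteration 2: select AQ,C (d=55/2); attach at lengths (49/4, 55/4); label the merged cluster ACQ
  updated: d(ACQ,M)=95/3
iteration 3: select ACQ,M (d=95/3); attach at lengths (25/12, 95/6); label the merged cluster ACMQ
final tree: (((A:3/2,Q:3/2):49/4,C:55/4):25/12,M:95/6)
total length: 563/12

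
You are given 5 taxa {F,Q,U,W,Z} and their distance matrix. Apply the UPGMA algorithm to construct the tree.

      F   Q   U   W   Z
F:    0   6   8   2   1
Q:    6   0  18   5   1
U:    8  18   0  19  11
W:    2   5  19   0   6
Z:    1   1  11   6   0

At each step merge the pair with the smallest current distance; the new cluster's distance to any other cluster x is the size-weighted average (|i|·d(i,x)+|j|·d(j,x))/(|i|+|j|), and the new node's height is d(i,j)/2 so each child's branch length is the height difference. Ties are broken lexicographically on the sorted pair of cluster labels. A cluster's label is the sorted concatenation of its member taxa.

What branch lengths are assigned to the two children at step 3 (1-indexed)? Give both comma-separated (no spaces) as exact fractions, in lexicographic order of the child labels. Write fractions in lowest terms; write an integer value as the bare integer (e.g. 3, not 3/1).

5/12,13/6

step 1: merge (F,Z) at d=1; branch lengths F→1/2, Z→1/2; new cluster FZ
  updated: d(FZ,Q)=7/2, d(FZ,U)=19/2, d(FZ,W)=4
step 2: merge (FZ,Q) at d=7/2; branch lengths FZ→5/4, Q→7/4; new cluster FQZ
  updated: d(FQZ,U)=37/3, d(FQZ,W)=13/3
step 3: merge (FQZ,W) at d=13/3; branch lengths FQZ→5/12, W→13/6; new cluster FQWZ
  updated: d(FQWZ,U)=14
step 4: merge (FQWZ,U) at d=14; branch lengths FQWZ→29/6, U→7; new cluster FQUWZ
final tree: ((((F:1/2,Z:1/2):5/4,Q:7/4):5/12,W:13/6):29/6,U:7)
total length: 221/12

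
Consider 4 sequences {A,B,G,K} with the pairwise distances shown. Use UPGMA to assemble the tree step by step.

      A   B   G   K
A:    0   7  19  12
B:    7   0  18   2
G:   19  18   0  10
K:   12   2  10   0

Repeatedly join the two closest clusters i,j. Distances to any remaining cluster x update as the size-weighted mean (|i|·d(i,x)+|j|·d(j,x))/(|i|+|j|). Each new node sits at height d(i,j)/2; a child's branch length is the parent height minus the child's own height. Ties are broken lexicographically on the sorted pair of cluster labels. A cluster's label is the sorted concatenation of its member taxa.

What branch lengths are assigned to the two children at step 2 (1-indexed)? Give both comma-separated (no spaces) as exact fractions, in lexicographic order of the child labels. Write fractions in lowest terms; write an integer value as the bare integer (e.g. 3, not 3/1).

1. join B+K (d=2) ⇒ BK; edges |B|=1, |K|=1
  updated: d(A,BK)=19/2, d(BK,G)=14
2. join A+BK (d=19/2) ⇒ ABK; edges |A|=19/4, |BK|=15/4
  updated: d(ABK,G)=47/3
3. join ABK+G (d=47/3) ⇒ ABGK; edges |ABK|=37/12, |G|=47/6
final tree: ((A:19/4,(B:1,K:1):15/4):37/12,G:47/6)
total length: 257/12

19/4,15/4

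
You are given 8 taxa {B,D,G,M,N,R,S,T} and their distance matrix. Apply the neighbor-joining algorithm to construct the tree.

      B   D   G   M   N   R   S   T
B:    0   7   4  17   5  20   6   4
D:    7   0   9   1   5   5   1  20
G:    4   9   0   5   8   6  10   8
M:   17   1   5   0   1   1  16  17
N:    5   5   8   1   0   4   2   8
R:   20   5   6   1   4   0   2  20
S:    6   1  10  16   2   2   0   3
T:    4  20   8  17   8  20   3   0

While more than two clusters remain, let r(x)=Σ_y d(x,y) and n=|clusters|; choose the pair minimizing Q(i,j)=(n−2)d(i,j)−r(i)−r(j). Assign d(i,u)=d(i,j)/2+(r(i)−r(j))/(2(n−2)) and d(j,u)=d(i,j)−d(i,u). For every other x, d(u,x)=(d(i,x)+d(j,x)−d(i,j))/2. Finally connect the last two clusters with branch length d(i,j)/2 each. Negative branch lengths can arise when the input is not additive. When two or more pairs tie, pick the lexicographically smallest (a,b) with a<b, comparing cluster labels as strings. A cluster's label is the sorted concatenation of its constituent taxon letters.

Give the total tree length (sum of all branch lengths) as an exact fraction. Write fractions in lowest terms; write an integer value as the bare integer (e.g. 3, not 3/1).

607/32

iteration 1: select B,T (d=4, Q=-119); attach at lengths (7/12, 41/12); label the merged cluster BT
  updated: d(BT,D)=23/2, d(BT,G)=4, d(BT,M)=15, d(BT,N)=9/2, d(BT,R)=18, d(BT,S)=5/2
iteration 2: select BT,G (d=4, Q=-155/2); attach at lengths (67/20, 13/20); label the merged cluster BGT
  updated: d(BGT,D)=33/4, d(BGT,M)=8, d(BGT,N)=17/4, d(BGT,R)=10, d(BGT,S)=17/4
iteration 3: select M,R (d=1, Q=-45); attach at lengths (9/8, -1/8); label the merged cluster MR
  updated: d(BGT,MR)=17/2, d(D,MR)=5/2, d(MR,N)=2, d(MR,S)=17/2
iteration 4: select D,MR (d=5/2, Q=-123/4); attach at lengths (11/24, 49/24); label the merged cluster DMR
  updated: d(BGT,DMR)=57/8, d(DMR,N)=9/4, d(DMR,S)=7/2
iteration 5: select BGT,S (d=17/4, Q=-135/8); attach at lengths (115/32, 21/32); label the merged cluster BGST
  updated: d(BGST,DMR)=51/16, d(BGST,N)=1
iteration 6: select BGST,DMR (d=51/16, Q=-103/16); attach at lengths (31/32, 71/32); label the merged cluster BDGMRST
  updated: d(BDGMRST,N)=1/32
iteration 7: select BDGMRST,N (d=1/32); attach at lengths (1/64, 1/64); label the merged cluster BDGMNRST
final tree: (((((B:7/12,T:41/12):67/20,G:13/20):115/32,S:21/32):31/32,(D:11/24,(M:9/8,R:-1/8):49/24):71/32):1/64,N:1/64)
total length: 607/32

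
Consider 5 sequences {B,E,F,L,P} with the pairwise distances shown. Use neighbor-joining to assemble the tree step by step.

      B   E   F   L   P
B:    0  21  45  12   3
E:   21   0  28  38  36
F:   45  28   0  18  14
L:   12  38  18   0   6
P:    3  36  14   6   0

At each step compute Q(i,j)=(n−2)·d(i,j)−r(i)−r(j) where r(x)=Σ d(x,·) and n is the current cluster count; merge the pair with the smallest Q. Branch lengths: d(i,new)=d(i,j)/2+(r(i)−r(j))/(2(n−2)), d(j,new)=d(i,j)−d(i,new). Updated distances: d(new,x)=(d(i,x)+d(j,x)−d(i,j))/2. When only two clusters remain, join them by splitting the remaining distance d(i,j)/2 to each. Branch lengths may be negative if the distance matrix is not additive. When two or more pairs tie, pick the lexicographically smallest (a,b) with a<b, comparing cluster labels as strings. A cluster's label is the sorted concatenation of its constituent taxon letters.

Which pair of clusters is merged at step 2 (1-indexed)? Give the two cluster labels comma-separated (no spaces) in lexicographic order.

iteration 1: select E,F (d=28, Q=-144); attach at lengths (17, 11); label the merged cluster EF
  updated: d(B,EF)=19, d(EF,L)=14, d(EF,P)=11
iteration 2: select B,P (d=3, Q=-48); attach at lengths (5, -2); label the merged cluster BP
  updated: d(BP,EF)=27/2, d(BP,L)=15/2
iteration 3: select BP,EF (d=27/2, Q=-35); attach at lengths (7/2, 10); label the merged cluster BEFP
  updated: d(BEFP,L)=4
iteration 4: select BEFP,L (d=4); attach at lengths (2, 2); label the merged cluster BEFLP
final tree: (((B:5,P:-2):7/2,(E:17,F:11):10):2,L:2)
total length: 97/2

B,P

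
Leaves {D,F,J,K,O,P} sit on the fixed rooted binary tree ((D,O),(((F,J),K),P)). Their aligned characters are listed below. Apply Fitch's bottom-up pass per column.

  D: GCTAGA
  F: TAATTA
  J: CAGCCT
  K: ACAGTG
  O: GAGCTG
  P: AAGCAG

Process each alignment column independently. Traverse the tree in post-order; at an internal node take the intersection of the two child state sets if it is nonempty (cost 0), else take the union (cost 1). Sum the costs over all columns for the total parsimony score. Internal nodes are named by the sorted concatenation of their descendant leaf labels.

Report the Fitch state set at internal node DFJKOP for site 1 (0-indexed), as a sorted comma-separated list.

[col 0] DO: children D:{G}, O:{G} ∩→ {G}; cost 0
[col 0] FJ: children F:{T}, J:{C} ∪→ {C,T}; cost 1
[col 0] FJK: children FJ:{C,T}, K:{A} ∪→ {A,C,T}; cost 1
[col 0] FJKP: children FJK:{A,C,T}, P:{A} ∩→ {A}; cost 0
[col 0] DFJKOP: children DO:{G}, FJKP:{A} ∪→ {A,G}; cost 1
[col 1] DO: children D:{C}, O:{A} ∪→ {A,C}; cost 1
[col 1] FJ: children F:{A}, J:{A} ∩→ {A}; cost 0
[col 1] FJK: children FJ:{A}, K:{C} ∪→ {A,C}; cost 1
[col 1] FJKP: children FJK:{A,C}, P:{A} ∩→ {A}; cost 0
[col 1] DFJKOP: children DO:{A,C}, FJKP:{A} ∩→ {A}; cost 0
[col 2] DO: children D:{T}, O:{G} ∪→ {G,T}; cost 1
[col 2] FJ: children F:{A}, J:{G} ∪→ {A,G}; cost 1
[col 2] FJK: children FJ:{A,G}, K:{A} ∩→ {A}; cost 0
[col 2] FJKP: children FJK:{A}, P:{G} ∪→ {A,G}; cost 1
[col 2] DFJKOP: children DO:{G,T}, FJKP:{A,G} ∩→ {G}; cost 0
[col 3] DO: children D:{A}, O:{C} ∪→ {A,C}; cost 1
[col 3] FJ: children F:{T}, J:{C} ∪→ {C,T}; cost 1
[col 3] FJK: children FJ:{C,T}, K:{G} ∪→ {C,G,T}; cost 1
[col 3] FJKP: children FJK:{C,G,T}, P:{C} ∩→ {C}; cost 0
[col 3] DFJKOP: children DO:{A,C}, FJKP:{C} ∩→ {C}; cost 0
[col 4] DO: children D:{G}, O:{T} ∪→ {G,T}; cost 1
[col 4] FJ: children F:{T}, J:{C} ∪→ {C,T}; cost 1
[col 4] FJK: children FJ:{C,T}, K:{T} ∩→ {T}; cost 0
[col 4] FJKP: children FJK:{T}, P:{A} ∪→ {A,T}; cost 1
[col 4] DFJKOP: children DO:{G,T}, FJKP:{A,T} ∩→ {T}; cost 0
[col 5] DO: children D:{A}, O:{G} ∪→ {A,G}; cost 1
[col 5] FJ: children F:{A}, J:{T} ∪→ {A,T}; cost 1
[col 5] FJK: children FJ:{A,T}, K:{G} ∪→ {A,G,T}; cost 1
[col 5] FJKP: children FJK:{A,G,T}, P:{G} ∩→ {G}; cost 0
[col 5] DFJKOP: children DO:{A,G}, FJKP:{G} ∩→ {G}; cost 0
per-site changes: [3, 2, 3, 3, 3, 3]; total = 17

A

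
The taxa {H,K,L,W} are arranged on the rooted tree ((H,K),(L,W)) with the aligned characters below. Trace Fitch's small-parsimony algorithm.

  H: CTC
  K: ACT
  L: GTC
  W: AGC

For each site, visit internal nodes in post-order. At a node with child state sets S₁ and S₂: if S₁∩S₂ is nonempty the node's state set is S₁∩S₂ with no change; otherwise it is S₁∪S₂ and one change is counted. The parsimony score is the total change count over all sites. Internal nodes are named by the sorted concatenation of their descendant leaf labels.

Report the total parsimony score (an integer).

5

site 0, node HK: H={C} ∪ K={A} → {A,C} (+1)
site 0, node LW: L={G} ∪ W={A} → {A,G} (+1)
site 0, node HKLW: HK={A,C} ∩ LW={A,G} → {A} (+0)
site 1, node HK: H={T} ∪ K={C} → {C,T} (+1)
site 1, node LW: L={T} ∪ W={G} → {G,T} (+1)
site 1, node HKLW: HK={C,T} ∩ LW={G,T} → {T} (+0)
site 2, node HK: H={C} ∪ K={T} → {C,T} (+1)
site 2, node LW: L={C} ∩ W={C} → {C} (+0)
site 2, node HKLW: HK={C,T} ∩ LW={C} → {C} (+0)
per-site changes: [2, 2, 1]; total = 5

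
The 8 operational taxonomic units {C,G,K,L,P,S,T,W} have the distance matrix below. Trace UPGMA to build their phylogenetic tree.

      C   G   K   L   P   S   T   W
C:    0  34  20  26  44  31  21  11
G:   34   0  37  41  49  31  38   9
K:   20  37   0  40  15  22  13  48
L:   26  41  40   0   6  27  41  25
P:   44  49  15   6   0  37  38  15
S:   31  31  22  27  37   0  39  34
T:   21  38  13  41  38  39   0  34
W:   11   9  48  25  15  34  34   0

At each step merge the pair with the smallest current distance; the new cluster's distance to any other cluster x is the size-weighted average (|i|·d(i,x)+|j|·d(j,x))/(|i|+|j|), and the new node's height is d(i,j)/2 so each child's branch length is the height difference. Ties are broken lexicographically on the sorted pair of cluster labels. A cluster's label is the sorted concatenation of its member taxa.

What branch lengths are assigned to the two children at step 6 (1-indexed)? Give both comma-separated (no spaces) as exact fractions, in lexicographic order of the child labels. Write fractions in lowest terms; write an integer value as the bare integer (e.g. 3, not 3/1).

47/4,53/4

step 1: merge (L,P) at d=6; branch lengths L→3, P→3; new cluster LP
  updated: d(C,LP)=35, d(G,LP)=45, d(K,LP)=55/2, d(LP,S)=32, d(LP,T)=79/2, d(LP,W)=20
step 2: merge (G,W) at d=9; branch lengths G→9/2, W→9/2; new cluster GW
  updated: d(C,GW)=45/2, d(GW,K)=85/2, d(GW,LP)=65/2, d(GW,S)=65/2, d(GW,T)=36
step 3: merge (K,T) at d=13; branch lengths K→13/2, T→13/2; new cluster KT
  updated: d(C,KT)=41/2, d(GW,KT)=157/4, d(KT,LP)=67/2, d(KT,S)=61/2
step 4: merge (C,KT) at d=41/2; branch lengths C→41/4, KT→15/4; new cluster CKT
  updated: d(CKT,GW)=101/3, d(CKT,LP)=34, d(CKT,S)=92/3
step 5: merge (CKT,S) at d=92/3; branch lengths CKT→61/12, S→46/3; new cluster CKST
  updated: d(CKST,GW)=267/8, d(CKST,LP)=67/2
step 6: merge (GW,LP) at d=65/2; branch lengths GW→47/4, LP→53/4; new cluster GLPW
  updated: d(CKST,GLPW)=535/16
step 7: merge (CKST,GLPW) at d=535/16; branch lengths CKST→133/96, GLPW→15/32; new cluster CGKLPSTW
final tree: (((C:41/4,(K:13/2,T:13/2):15/4):61/12,S:46/3):133/96,((G:9/2,W:9/2):47/4,(L:3,P:3):53/4):15/32)
total length: 4285/48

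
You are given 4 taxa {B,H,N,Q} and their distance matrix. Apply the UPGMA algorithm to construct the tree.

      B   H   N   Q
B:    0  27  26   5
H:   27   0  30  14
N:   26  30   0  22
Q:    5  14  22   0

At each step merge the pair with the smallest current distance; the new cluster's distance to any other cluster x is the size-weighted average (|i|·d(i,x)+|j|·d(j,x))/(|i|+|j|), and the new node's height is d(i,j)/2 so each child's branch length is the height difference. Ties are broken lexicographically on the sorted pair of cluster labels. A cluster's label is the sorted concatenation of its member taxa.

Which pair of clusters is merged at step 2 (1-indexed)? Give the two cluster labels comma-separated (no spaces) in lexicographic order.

BQ,H

iteration 1: select B,Q (d=5); attach at lengths (5/2, 5/2); label the merged cluster BQ
  updated: d(BQ,H)=41/2, d(BQ,N)=24
iteration 2: select BQ,H (d=41/2); attach at lengths (31/4, 41/4); label the merged cluster BHQ
  updated: d(BHQ,N)=26
iteration 3: select BHQ,N (d=26); attach at lengths (11/4, 13); label the merged cluster BHNQ
final tree: (((B:5/2,Q:5/2):31/4,H:41/4):11/4,N:13)
total length: 155/4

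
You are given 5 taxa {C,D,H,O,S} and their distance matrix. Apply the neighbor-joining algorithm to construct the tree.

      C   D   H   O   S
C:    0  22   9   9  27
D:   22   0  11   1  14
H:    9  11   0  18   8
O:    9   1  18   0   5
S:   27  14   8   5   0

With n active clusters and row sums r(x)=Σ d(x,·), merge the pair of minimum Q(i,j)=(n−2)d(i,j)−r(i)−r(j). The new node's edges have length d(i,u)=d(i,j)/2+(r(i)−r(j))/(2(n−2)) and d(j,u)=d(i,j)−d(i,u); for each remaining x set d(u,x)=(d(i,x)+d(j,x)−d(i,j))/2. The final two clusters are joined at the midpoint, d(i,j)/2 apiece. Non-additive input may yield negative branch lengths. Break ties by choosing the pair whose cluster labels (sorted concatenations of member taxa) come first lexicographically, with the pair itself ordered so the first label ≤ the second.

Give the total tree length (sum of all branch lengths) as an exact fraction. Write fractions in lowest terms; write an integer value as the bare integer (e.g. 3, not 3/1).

26

step 1: merge (C,H) at d=9, Q=-86; branch lengths C→8, H→1; new cluster CH
  updated: d(CH,D)=12, d(CH,O)=9, d(CH,S)=13
step 2: merge (CH,S) at d=13, Q=-40; branch lengths CH→7, S→6; new cluster CHS
  updated: d(CHS,D)=13/2, d(CHS,O)=1/2
step 3: merge (CHS,D) at d=13/2, Q=-8; branch lengths CHS→3, D→7/2; new cluster CDHS
  updated: d(CDHS,O)=-5/2
step 4: merge (CDHS,O) at d=-5/2; branch lengths CDHS→-5/4, O→-5/4; new cluster CDHOS
final tree: ((((C:8,H:1):7,S:6):3,D:7/2):-5/4,O:-5/4)
total length: 26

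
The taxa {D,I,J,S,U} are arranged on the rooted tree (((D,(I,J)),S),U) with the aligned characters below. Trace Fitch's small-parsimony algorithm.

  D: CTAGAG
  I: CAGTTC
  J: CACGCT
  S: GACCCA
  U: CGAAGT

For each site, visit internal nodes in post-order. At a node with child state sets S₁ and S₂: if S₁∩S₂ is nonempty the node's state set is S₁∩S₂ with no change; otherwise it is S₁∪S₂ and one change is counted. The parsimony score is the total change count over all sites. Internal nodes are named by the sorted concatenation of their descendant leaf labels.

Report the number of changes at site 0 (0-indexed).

1

IJ@0: {C} ∩ {C} = {C} (intersection, +0)
DIJ@0: {C} ∩ {C} = {C} (intersection, +0)
DIJS@0: {C} ∪ {G} = {C,G} (union, +1)
DIJSU@0: {C,G} ∩ {C} = {C} (intersection, +0)
IJ@1: {A} ∩ {A} = {A} (intersection, +0)
DIJ@1: {T} ∪ {A} = {A,T} (union, +1)
DIJS@1: {A,T} ∩ {A} = {A} (intersection, +0)
DIJSU@1: {A} ∪ {G} = {A,G} (union, +1)
IJ@2: {G} ∪ {C} = {C,G} (union, +1)
DIJ@2: {A} ∪ {C,G} = {A,C,G} (union, +1)
DIJS@2: {A,C,G} ∩ {C} = {C} (intersection, +0)
DIJSU@2: {C} ∪ {A} = {A,C} (union, +1)
IJ@3: {T} ∪ {G} = {G,T} (union, +1)
DIJ@3: {G} ∩ {G,T} = {G} (intersection, +0)
DIJS@3: {G} ∪ {C} = {C,G} (union, +1)
DIJSU@3: {C,G} ∪ {A} = {A,C,G} (union, +1)
IJ@4: {T} ∪ {C} = {C,T} (union, +1)
DIJ@4: {A} ∪ {C,T} = {A,C,T} (union, +1)
DIJS@4: {A,C,T} ∩ {C} = {C} (intersection, +0)
DIJSU@4: {C} ∪ {G} = {C,G} (union, +1)
IJ@5: {C} ∪ {T} = {C,T} (union, +1)
DIJ@5: {G} ∪ {C,T} = {C,G,T} (union, +1)
DIJS@5: {C,G,T} ∪ {A} = {A,C,G,T} (union, +1)
DIJSU@5: {A,C,G,T} ∩ {T} = {T} (intersection, +0)
per-site changes: [1, 2, 3, 3, 3, 3]; total = 15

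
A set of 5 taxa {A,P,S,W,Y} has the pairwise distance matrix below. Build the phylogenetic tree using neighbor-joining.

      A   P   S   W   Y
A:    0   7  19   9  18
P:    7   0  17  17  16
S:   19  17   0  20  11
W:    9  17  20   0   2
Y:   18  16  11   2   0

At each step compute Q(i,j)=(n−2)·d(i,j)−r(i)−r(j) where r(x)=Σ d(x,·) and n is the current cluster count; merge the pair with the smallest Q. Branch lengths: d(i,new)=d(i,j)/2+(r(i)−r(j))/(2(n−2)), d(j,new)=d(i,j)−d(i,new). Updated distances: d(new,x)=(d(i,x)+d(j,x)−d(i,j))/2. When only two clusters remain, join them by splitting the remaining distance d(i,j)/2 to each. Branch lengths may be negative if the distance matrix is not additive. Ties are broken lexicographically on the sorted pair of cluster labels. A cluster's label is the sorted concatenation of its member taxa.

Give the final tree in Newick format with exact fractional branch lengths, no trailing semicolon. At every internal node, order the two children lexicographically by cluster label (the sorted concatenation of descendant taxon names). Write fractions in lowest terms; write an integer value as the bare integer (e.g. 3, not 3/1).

((((A:17/6,P:25/6):21/4,S:37/4):21/4,W:9/4):-1/8,Y:-1/8)

step 1: merge (A,P) at d=7, Q=-89; branch lengths A→17/6, P→25/6; new cluster AP
  updated: d(AP,S)=29/2, d(AP,W)=19/2, d(AP,Y)=27/2
step 2: merge (AP,S) at d=29/2, Q=-54; branch lengths AP→21/4, S→37/4; new cluster APS
  updated: d(APS,W)=15/2, d(APS,Y)=5
step 3: merge (APS,W) at d=15/2, Q=-29/2; branch lengths APS→21/4, W→9/4; new cluster APSW
  updated: d(APSW,Y)=-1/4
step 4: merge (APSW,Y) at d=-1/4; branch lengths APSW→-1/8, Y→-1/8; new cluster APSWY
final tree: ((((A:17/6,P:25/6):21/4,S:37/4):21/4,W:9/4):-1/8,Y:-1/8)
total length: 115/4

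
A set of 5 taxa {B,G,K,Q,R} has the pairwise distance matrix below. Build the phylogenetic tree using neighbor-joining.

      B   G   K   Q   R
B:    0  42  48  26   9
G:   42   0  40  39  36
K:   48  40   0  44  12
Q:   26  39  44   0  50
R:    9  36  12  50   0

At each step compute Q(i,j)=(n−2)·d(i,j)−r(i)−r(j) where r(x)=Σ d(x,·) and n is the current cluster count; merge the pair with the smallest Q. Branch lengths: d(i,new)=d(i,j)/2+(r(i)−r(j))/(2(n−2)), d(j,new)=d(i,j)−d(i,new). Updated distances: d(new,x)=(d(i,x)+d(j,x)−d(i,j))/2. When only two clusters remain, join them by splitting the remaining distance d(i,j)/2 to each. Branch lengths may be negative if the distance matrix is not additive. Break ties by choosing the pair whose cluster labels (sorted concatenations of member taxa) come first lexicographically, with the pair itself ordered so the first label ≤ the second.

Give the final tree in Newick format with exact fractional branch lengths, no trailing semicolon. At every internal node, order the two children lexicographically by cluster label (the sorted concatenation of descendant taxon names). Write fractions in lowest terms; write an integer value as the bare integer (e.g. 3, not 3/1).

iteration 1: select K,R (d=12, Q=-215); attach at lengths (73/6, -1/6); label the merged cluster KR
  updated: d(B,KR)=45/2, d(G,KR)=32, d(KR,Q)=41
iteration 2: select B,Q (d=26, Q=-289/2); attach at lengths (73/8, 135/8); label the merged cluster BQ
  updated: d(BQ,G)=55/2, d(BQ,KR)=75/4
iteration 3: select BQ,G (d=55/2, Q=-313/4); attach at lengths (57/8, 163/8); label the merged cluster BGQ
  updated: d(BGQ,KR)=93/8
iteration 4: select BGQ,KR (d=93/8); attach at lengths (93/16, 93/16); label the merged cluster BGKQR
final tree: (((B:73/8,Q:135/8):57/8,G:163/8):93/16,(K:73/6,R:-1/6):93/16)
total length: 617/8

(((B:73/8,Q:135/8):57/8,G:163/8):93/16,(K:73/6,R:-1/6):93/16)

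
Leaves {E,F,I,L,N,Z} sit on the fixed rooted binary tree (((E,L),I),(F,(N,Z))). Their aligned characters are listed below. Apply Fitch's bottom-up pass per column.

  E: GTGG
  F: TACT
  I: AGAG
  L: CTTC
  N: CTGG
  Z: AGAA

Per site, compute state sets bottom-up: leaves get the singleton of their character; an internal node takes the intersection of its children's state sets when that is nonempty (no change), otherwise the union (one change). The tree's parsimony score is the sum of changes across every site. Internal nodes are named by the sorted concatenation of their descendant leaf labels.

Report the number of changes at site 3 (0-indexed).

3

EL@0: {G} ∪ {C} = {C,G} (union, +1)
EIL@0: {C,G} ∪ {A} = {A,C,G} (union, +1)
NZ@0: {C} ∪ {A} = {A,C} (union, +1)
FNZ@0: {T} ∪ {A,C} = {A,C,T} (union, +1)
EFILNZ@0: {A,C,G} ∩ {A,C,T} = {A,C} (intersection, +0)
EL@1: {T} ∩ {T} = {T} (intersection, +0)
EIL@1: {T} ∪ {G} = {G,T} (union, +1)
NZ@1: {T} ∪ {G} = {G,T} (union, +1)
FNZ@1: {A} ∪ {G,T} = {A,G,T} (union, +1)
EFILNZ@1: {G,T} ∩ {A,G,T} = {G,T} (intersection, +0)
EL@2: {G} ∪ {T} = {G,T} (union, +1)
EIL@2: {G,T} ∪ {A} = {A,G,T} (union, +1)
NZ@2: {G} ∪ {A} = {A,G} (union, +1)
FNZ@2: {C} ∪ {A,G} = {A,C,G} (union, +1)
EFILNZ@2: {A,G,T} ∩ {A,C,G} = {A,G} (intersection, +0)
EL@3: {G} ∪ {C} = {C,G} (union, +1)
EIL@3: {C,G} ∩ {G} = {G} (intersection, +0)
NZ@3: {G} ∪ {A} = {A,G} (union, +1)
FNZ@3: {T} ∪ {A,G} = {A,G,T} (union, +1)
EFILNZ@3: {G} ∩ {A,G,T} = {G} (intersection, +0)
per-site changes: [4, 3, 4, 3]; total = 14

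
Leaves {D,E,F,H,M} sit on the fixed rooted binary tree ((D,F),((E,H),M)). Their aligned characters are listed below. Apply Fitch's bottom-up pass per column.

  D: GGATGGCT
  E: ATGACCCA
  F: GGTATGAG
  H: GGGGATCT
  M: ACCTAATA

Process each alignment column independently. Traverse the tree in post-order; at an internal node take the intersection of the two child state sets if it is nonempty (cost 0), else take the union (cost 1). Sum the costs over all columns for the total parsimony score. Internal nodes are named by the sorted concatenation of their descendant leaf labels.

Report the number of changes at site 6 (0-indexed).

2

[col 0] DF: children D:{G}, F:{G} ∩→ {G}; cost 0
[col 0] EH: children E:{A}, H:{G} ∪→ {A,G}; cost 1
[col 0] EHM: children EH:{A,G}, M:{A} ∩→ {A}; cost 0
[col 0] DEFHM: children DF:{G}, EHM:{A} ∪→ {A,G}; cost 1
[col 1] DF: children D:{G}, F:{G} ∩→ {G}; cost 0
[col 1] EH: children E:{T}, H:{G} ∪→ {G,T}; cost 1
[col 1] EHM: children EH:{G,T}, M:{C} ∪→ {C,G,T}; cost 1
[col 1] DEFHM: children DF:{G}, EHM:{C,G,T} ∩→ {G}; cost 0
[col 2] DF: children D:{A}, F:{T} ∪→ {A,T}; cost 1
[col 2] EH: children E:{G}, H:{G} ∩→ {G}; cost 0
[col 2] EHM: children EH:{G}, M:{C} ∪→ {C,G}; cost 1
[col 2] DEFHM: children DF:{A,T}, EHM:{C,G} ∪→ {A,C,G,T}; cost 1
[col 3] DF: children D:{T}, F:{A} ∪→ {A,T}; cost 1
[col 3] EH: children E:{A}, H:{G} ∪→ {A,G}; cost 1
[col 3] EHM: children EH:{A,G}, M:{T} ∪→ {A,G,T}; cost 1
[col 3] DEFHM: children DF:{A,T}, EHM:{A,G,T} ∩→ {A,T}; cost 0
[col 4] DF: children D:{G}, F:{T} ∪→ {G,T}; cost 1
[col 4] EH: children E:{C}, H:{A} ∪→ {A,C}; cost 1
[col 4] EHM: children EH:{A,C}, M:{A} ∩→ {A}; cost 0
[col 4] DEFHM: children DF:{G,T}, EHM:{A} ∪→ {A,G,T}; cost 1
[col 5] DF: children D:{G}, F:{G} ∩→ {G}; cost 0
[col 5] EH: children E:{C}, H:{T} ∪→ {C,T}; cost 1
[col 5] EHM: children EH:{C,T}, M:{A} ∪→ {A,C,T}; cost 1
[col 5] DEFHM: children DF:{G}, EHM:{A,C,T} ∪→ {A,C,G,T}; cost 1
[col 6] DF: children D:{C}, F:{A} ∪→ {A,C}; cost 1
[col 6] EH: children E:{C}, H:{C} ∩→ {C}; cost 0
[col 6] EHM: children EH:{C}, M:{T} ∪→ {C,T}; cost 1
[col 6] DEFHM: children DF:{A,C}, EHM:{C,T} ∩→ {C}; cost 0
[col 7] DF: children D:{T}, F:{G} ∪→ {G,T}; cost 1
[col 7] EH: children E:{A}, H:{T} ∪→ {A,T}; cost 1
[col 7] EHM: children EH:{A,T}, M:{A} ∩→ {A}; cost 0
[col 7] DEFHM: children DF:{G,T}, EHM:{A} ∪→ {A,G,T}; cost 1
per-site changes: [2, 2, 3, 3, 3, 3, 2, 3]; total = 21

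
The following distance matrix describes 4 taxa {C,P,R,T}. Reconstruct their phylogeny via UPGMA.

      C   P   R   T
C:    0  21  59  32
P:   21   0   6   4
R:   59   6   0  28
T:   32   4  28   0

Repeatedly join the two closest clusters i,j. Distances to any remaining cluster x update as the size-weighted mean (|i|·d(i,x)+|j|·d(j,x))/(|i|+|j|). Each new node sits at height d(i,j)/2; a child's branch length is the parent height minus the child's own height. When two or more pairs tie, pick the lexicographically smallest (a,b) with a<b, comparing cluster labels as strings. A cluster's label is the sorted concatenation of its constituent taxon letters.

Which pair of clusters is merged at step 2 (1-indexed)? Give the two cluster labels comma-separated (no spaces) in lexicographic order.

step 1: merge (P,T) at d=4; branch lengths P→2, T→2; new cluster PT
  updated: d(C,PT)=53/2, d(PT,R)=17
step 2: merge (PT,R) at d=17; branch lengths PT→13/2, R→17/2; new cluster PRT
  updated: d(C,PRT)=112/3
step 3: merge (C,PRT) at d=112/3; branch lengths C→56/3, PRT→61/6; new cluster CPRT
final tree: (C:56/3,((P:2,T:2):13/2,R:17/2):61/6)
total length: 287/6

PT,R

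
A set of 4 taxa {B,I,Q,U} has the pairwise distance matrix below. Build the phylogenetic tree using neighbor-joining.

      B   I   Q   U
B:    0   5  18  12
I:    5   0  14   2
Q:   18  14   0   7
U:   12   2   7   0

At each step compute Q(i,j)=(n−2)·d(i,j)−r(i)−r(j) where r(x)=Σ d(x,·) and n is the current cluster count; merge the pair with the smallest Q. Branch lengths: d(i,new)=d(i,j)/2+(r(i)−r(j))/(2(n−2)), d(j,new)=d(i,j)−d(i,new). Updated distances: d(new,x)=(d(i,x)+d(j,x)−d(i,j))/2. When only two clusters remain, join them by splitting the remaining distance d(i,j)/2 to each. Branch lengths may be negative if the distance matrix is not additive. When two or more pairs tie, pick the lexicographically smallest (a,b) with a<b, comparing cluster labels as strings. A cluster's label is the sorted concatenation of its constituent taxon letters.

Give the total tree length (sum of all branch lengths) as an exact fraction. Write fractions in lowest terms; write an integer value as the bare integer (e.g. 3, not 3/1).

step 1: merge (B,I) at d=5, Q=-46; branch lengths B→6, I→-1; new cluster BI
  updated: d(BI,Q)=27/2, d(BI,U)=9/2
step 2: merge (BI,Q) at d=27/2, Q=-25; branch lengths BI→11/2, Q→8; new cluster BIQ
  updated: d(BIQ,U)=-1
step 3: merge (BIQ,U) at d=-1; branch lengths BIQ→-1/2, U→-1/2; new cluster BIQU
final tree: (((B:6,I:-1):11/2,Q:8):-1/2,U:-1/2)
total length: 35/2

35/2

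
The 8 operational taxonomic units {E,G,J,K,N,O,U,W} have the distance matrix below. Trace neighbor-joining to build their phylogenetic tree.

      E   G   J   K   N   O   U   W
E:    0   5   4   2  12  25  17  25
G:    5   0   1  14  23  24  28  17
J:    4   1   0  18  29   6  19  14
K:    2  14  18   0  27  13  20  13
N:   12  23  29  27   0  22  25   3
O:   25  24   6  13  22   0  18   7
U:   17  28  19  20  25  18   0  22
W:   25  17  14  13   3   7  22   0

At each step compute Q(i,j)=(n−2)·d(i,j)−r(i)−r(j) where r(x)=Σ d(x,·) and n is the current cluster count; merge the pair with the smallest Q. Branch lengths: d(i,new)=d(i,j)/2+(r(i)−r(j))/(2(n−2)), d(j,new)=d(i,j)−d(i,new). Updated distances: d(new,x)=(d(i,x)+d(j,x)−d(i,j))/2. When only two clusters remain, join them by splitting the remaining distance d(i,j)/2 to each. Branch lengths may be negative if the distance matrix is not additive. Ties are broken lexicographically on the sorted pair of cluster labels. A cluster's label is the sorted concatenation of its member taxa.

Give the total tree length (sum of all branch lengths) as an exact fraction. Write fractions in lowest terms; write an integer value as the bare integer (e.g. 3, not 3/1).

91/2

1. join N+W (d=3, Q=-224) ⇒ NW; edges |N|=29/6, |W|=-11/6
  updated: d(E,NW)=17, d(G,NW)=37/2, d(J,NW)=20, d(K,NW)=37/2, d(NW,O)=13, d(NW,U)=22
2. join G+J (d=1, Q=-307/2) ⇒ GJ; edges |G|=11/4, |J|=-7/4
  updated: d(E,GJ)=4, d(GJ,K)=31/2, d(GJ,NW)=75/4, d(GJ,O)=29/2, d(GJ,U)=23
3. join E+K (d=2, Q=-126) ⇒ EK; edges |E|=1/2, |K|=3/2
  updated: d(EK,GJ)=35/4, d(EK,NW)=67/4, d(EK,O)=18, d(EK,U)=35/2
4. join EK+GJ (d=35/4, Q=-399/4) ⇒ EGJK; edges |EK|=89/24, |GJ|=121/24
  updated: d(EGJK,NW)=107/8, d(EGJK,O)=95/8, d(EGJK,U)=127/8
5. join EGJK+U (d=127/8, Q=-261/4) ⇒ EGJKU; edges |EGJK|=17/4, |U|=93/8
  updated: d(EGJKU,NW)=39/4, d(EGJKU,O)=7
6. join EGJKU+NW (d=39/4, Q=-119/4) ⇒ EGJKNUW; edges |EGJKU|=15/8, |NW|=63/8
  updated: d(EGJKNUW,O)=41/8
7. join EGJKNUW+O (d=41/8) ⇒ EGJKNOUW; edges |EGJKNUW|=41/16, |O|=41/16
final tree: (((((E:1/2,K:3/2):89/24,(G:11/4,J:-7/4):121/24):17/4,U:93/8):15/8,(N:29/6,W:-11/6):63/8):41/16,O:41/16)
total length: 91/2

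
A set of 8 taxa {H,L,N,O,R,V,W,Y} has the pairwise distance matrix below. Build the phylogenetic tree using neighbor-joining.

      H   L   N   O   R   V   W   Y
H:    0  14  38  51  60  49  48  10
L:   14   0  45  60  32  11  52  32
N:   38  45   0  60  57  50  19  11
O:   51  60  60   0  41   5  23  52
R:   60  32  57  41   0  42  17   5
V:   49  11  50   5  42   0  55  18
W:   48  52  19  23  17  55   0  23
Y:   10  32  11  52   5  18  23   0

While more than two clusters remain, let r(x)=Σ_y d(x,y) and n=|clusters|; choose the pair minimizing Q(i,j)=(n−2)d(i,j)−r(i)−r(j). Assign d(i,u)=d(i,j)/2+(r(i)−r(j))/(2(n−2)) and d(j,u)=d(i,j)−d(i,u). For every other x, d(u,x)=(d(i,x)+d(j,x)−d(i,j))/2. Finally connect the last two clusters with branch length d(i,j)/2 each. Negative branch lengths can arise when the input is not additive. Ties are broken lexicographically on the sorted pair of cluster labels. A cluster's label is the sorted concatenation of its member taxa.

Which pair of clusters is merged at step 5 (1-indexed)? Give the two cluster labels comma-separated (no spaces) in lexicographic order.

HLOV,NW

1. join O+V (d=5, Q=-492) ⇒ OV; edges |O|=23/3, |V|=-8/3
  updated: d(H,OV)=95/2, d(L,OV)=33, d(N,OV)=105/2, d(OV,R)=39, d(OV,W)=73/2, d(OV,Y)=65/2
2. join H+L (d=14, Q=-711/2) ⇒ HL; edges |H|=159/20, |L|=121/20
  updated: d(HL,N)=69/2, d(HL,OV)=133/4, d(HL,R)=39, d(HL,W)=43, d(HL,Y)=14
3. join N+W (d=19, Q=-473/2) ⇒ NW; edges |N|=223/16, |W|=81/16
  updated: d(HL,NW)=117/4, d(NW,OV)=35, d(NW,R)=55/2, d(NW,Y)=15/2
4. join HL+OV (d=133/4, Q=-311/2) ⇒ HLOV; edges |HL|=151/12, |OV|=62/3
  updated: d(HLOV,NW)=31/2, d(HLOV,R)=179/8, d(HLOV,Y)=53/8
5. join HLOV+NW (d=31/2, Q=-64) ⇒ HLNOVW; edges |HLOV|=25/4, |NW|=37/4
  updated: d(HLNOVW,R)=275/16, d(HLNOVW,Y)=-11/16
6. join HLNOVW+R (d=275/16, Q=-43/2) ⇒ HLNORVW; edges |HLNOVW|=23/4, |R|=183/16
  updated: d(HLNORVW,Y)=-103/16
7. join HLNORVW+Y (d=-103/16) ⇒ HLNORVWY; edges |HLNORVW|=-103/32, |Y|=-103/32
final tree: (((((H:159/20,L:121/20):151/12,(O:23/3,V:-8/3):62/3):25/4,(N:223/16,W:81/16):37/4):23/4,R:183/16):-103/32,Y:-103/32)
total length: 195/2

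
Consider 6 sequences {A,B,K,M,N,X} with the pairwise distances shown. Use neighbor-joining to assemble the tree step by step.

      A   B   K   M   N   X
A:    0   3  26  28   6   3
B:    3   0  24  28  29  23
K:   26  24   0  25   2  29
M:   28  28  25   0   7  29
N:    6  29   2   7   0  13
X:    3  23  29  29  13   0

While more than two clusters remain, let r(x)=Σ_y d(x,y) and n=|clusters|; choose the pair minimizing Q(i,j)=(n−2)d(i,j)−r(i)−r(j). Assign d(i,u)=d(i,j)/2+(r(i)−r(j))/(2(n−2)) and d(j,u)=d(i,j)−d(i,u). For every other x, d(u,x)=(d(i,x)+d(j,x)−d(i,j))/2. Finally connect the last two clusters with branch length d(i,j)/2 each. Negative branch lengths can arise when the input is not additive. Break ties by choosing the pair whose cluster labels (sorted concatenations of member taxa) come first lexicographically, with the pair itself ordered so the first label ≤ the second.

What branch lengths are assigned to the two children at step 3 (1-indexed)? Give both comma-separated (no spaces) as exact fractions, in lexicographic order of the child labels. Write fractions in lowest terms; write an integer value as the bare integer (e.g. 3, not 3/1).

iteration 1: select A,B (d=3, Q=-161); attach at lengths (-29/8, 53/8); label the merged cluster AB
  updated: d(AB,K)=47/2, d(AB,M)=53/2, d(AB,N)=16, d(AB,X)=23/2
iteration 2: select AB,X (d=23/2, Q=-251/2); attach at lengths (59/12, 79/12); label the merged cluster ABX
  updated: d(ABX,K)=41/2, d(ABX,M)=22, d(ABX,N)=35/4
iteration 3: select ABX,M (d=22, Q=-245/4); attach at lengths (165/16, 187/16); label the merged cluster ABMX
  updated: d(ABMX,K)=47/4, d(ABMX,N)=-25/8
iteration 4: select ABMX,K (d=47/4, Q=-85/8); attach at lengths (53/16, 135/16); label the merged cluster ABKMX
  updated: d(ABKMX,N)=-103/16
iteration 5: select ABKMX,N (d=-103/16); attach at lengths (-103/32, -103/32); label the merged cluster ABKMNX
final tree: (((((A:-29/8,B:53/8):59/12,X:79/12):165/16,M:187/16):53/16,K:135/16):-103/32,N:-103/32)
total length: 669/16

165/16,187/16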